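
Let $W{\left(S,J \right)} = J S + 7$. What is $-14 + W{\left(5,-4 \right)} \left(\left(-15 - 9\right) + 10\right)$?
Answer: $168$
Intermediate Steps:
$W{\left(S,J \right)} = 7 + J S$
$-14 + W{\left(5,-4 \right)} \left(\left(-15 - 9\right) + 10\right) = -14 + \left(7 - 20\right) \left(\left(-15 - 9\right) + 10\right) = -14 + \left(7 - 20\right) \left(-24 + 10\right) = -14 - -182 = -14 + 182 = 168$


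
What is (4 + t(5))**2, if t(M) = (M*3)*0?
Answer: 16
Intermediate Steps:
t(M) = 0 (t(M) = (3*M)*0 = 0)
(4 + t(5))**2 = (4 + 0)**2 = 4**2 = 16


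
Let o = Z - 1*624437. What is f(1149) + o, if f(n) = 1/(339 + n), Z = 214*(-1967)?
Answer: -1555517999/1488 ≈ -1.0454e+6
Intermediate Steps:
Z = -420938
o = -1045375 (o = -420938 - 1*624437 = -420938 - 624437 = -1045375)
f(1149) + o = 1/(339 + 1149) - 1045375 = 1/1488 - 1045375 = -1555517999/1488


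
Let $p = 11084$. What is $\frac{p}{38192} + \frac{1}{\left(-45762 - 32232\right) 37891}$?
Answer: $\frac{584932498049}{2015494586028} \approx 0.29022$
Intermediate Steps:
$\frac{p}{38192} + \frac{1}{\left(-45762 - 32232\right) 37891} = \frac{11084}{38192} + \frac{1}{\left(-45762 - 32232\right) 37891} = 11084 \cdot \frac{1}{38192} + \frac{1}{-77994} \cdot \frac{1}{37891} = \frac{2771}{9548} - \frac{1}{2955270654} = \frac{584932498049}{2015494586028}$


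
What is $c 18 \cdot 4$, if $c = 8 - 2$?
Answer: $432$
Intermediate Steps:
$c = 6$
$c 18 \cdot 4 = 6 \cdot 18 \cdot 4 = 108 \cdot 4 = 432$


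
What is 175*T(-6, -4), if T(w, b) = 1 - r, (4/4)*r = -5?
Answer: 1050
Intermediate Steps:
r = -5
T(w, b) = 6 (T(w, b) = 1 - 1*(-5) = 1 + 5 = 6)
175*T(-6, -4) = 175*6 = 1050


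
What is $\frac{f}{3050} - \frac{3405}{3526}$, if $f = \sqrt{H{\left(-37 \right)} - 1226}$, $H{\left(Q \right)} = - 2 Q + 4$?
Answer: $- \frac{3405}{3526} + \frac{i \sqrt{287}}{1525} \approx -0.96568 + 0.011109 i$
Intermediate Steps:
$H{\left(Q \right)} = 4 - 2 Q$
$f = 2 i \sqrt{287}$ ($f = \sqrt{\left(4 - -74\right) - 1226} = \sqrt{\left(4 + 74\right) - 1226} = \sqrt{78 - 1226} = \sqrt{-1148} = 2 i \sqrt{287} \approx 33.882 i$)
$\frac{f}{3050} - \frac{3405}{3526} = \frac{2 i \sqrt{287}}{3050} - \frac{3405}{3526} = 2 i \sqrt{287} \cdot \frac{1}{3050} - \frac{3405}{3526} = \frac{i \sqrt{287}}{1525} - \frac{3405}{3526} = - \frac{3405}{3526} + \frac{i \sqrt{287}}{1525}$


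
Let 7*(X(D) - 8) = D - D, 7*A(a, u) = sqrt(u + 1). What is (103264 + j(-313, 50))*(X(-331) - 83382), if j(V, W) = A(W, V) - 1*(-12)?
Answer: -8610533224 - 166748*I*sqrt(78)/7 ≈ -8.6105e+9 - 2.1038e+5*I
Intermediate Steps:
A(a, u) = sqrt(1 + u)/7 (A(a, u) = sqrt(u + 1)/7 = sqrt(1 + u)/7)
X(D) = 8 (X(D) = 8 + (D - D)/7 = 8 + (1/7)*0 = 8 + 0 = 8)
j(V, W) = 12 + sqrt(1 + V)/7 (j(V, W) = sqrt(1 + V)/7 - 1*(-12) = sqrt(1 + V)/7 + 12 = 12 + sqrt(1 + V)/7)
(103264 + j(-313, 50))*(X(-331) - 83382) = (103264 + (12 + sqrt(1 - 313)/7))*(8 - 83382) = (103264 + (12 + sqrt(-312)/7))*(-83374) = (103264 + (12 + (2*I*sqrt(78))/7))*(-83374) = (103264 + (12 + 2*I*sqrt(78)/7))*(-83374) = (103276 + 2*I*sqrt(78)/7)*(-83374) = -8610533224 - 166748*I*sqrt(78)/7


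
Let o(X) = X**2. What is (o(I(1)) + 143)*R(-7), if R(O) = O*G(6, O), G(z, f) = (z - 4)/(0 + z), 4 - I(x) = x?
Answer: -1064/3 ≈ -354.67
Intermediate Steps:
I(x) = 4 - x
G(z, f) = (-4 + z)/z
R(O) = O/3 (R(O) = O*((-4 + 6)/6) = O*((1/6)*2) = O*(1/3) = O/3)
(o(I(1)) + 143)*R(-7) = ((4 - 1*1)**2 + 143)*((1/3)*(-7)) = ((4 - 1)**2 + 143)*(-7/3) = (3**2 + 143)*(-7/3) = (9 + 143)*(-7/3) = 152*(-7/3) = -1064/3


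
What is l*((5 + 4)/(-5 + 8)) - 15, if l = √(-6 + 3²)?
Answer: -15 + 3*√3 ≈ -9.8038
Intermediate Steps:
l = √3 (l = √(-6 + 9) = √3 ≈ 1.7320)
l*((5 + 4)/(-5 + 8)) - 15 = √3*((5 + 4)/(-5 + 8)) - 15 = √3*(9/3) - 15 = √3*(9*(⅓)) - 15 = √3*3 - 15 = 3*√3 - 15 = -15 + 3*√3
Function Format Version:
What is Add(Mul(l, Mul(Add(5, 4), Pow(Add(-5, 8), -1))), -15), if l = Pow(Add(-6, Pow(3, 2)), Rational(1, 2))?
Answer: Add(-15, Mul(3, Pow(3, Rational(1, 2)))) ≈ -9.8038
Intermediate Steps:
l = Pow(3, Rational(1, 2)) (l = Pow(Add(-6, 9), Rational(1, 2)) = Pow(3, Rational(1, 2)) ≈ 1.7320)
Add(Mul(l, Mul(Add(5, 4), Pow(Add(-5, 8), -1))), -15) = Add(Mul(Pow(3, Rational(1, 2)), Mul(Add(5, 4), Pow(Add(-5, 8), -1))), -15) = Add(Mul(Pow(3, Rational(1, 2)), Mul(9, Pow(3, -1))), -15) = Add(Mul(Pow(3, Rational(1, 2)), Mul(9, Rational(1, 3))), -15) = Add(Mul(Pow(3, Rational(1, 2)), 3), -15) = Add(Mul(3, Pow(3, Rational(1, 2))), -15) = Add(-15, Mul(3, Pow(3, Rational(1, 2))))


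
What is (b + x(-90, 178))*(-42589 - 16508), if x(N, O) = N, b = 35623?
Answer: -2099893701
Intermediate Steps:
(b + x(-90, 178))*(-42589 - 16508) = (35623 - 90)*(-42589 - 16508) = 35533*(-59097) = -2099893701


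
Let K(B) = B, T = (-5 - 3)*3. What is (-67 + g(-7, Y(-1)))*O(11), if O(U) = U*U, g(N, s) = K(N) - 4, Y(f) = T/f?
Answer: -9438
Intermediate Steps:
T = -24 (T = -8*3 = -24)
Y(f) = -24/f
g(N, s) = -4 + N (g(N, s) = N - 4 = -4 + N)
O(U) = U**2
(-67 + g(-7, Y(-1)))*O(11) = (-67 + (-4 - 7))*11**2 = (-67 - 11)*121 = -78*121 = -9438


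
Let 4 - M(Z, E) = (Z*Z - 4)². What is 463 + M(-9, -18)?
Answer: -5462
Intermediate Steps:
M(Z, E) = 4 - (-4 + Z²)² (M(Z, E) = 4 - (Z*Z - 4)² = 4 - (Z² - 4)² = 4 - (-4 + Z²)²)
463 + M(-9, -18) = 463 + (4 - (-4 + (-9)²)²) = 463 + (4 - (-4 + 81)²) = 463 + (4 - 1*77²) = 463 + (4 - 1*5929) = 463 + (4 - 5929) = 463 - 5925 = -5462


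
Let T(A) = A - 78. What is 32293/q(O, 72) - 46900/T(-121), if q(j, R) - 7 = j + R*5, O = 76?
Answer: 27203007/88157 ≈ 308.57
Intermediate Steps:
T(A) = -78 + A
q(j, R) = 7 + j + 5*R (q(j, R) = 7 + (j + R*5) = 7 + (j + 5*R) = 7 + j + 5*R)
32293/q(O, 72) - 46900/T(-121) = 32293/(7 + 76 + 5*72) - 46900/(-78 - 121) = 32293/(7 + 76 + 360) - 46900/(-199) = 32293/443 - 46900*(-1/199) = 32293*(1/443) + 46900/199 = 32293/443 + 46900/199 = 27203007/88157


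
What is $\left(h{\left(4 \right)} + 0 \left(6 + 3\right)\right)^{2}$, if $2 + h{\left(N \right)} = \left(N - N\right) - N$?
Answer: $36$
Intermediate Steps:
$h{\left(N \right)} = -2 - N$ ($h{\left(N \right)} = -2 + \left(\left(N - N\right) - N\right) = -2 + \left(0 - N\right) = -2 - N$)
$\left(h{\left(4 \right)} + 0 \left(6 + 3\right)\right)^{2} = \left(\left(-2 - 4\right) + 0 \left(6 + 3\right)\right)^{2} = \left(\left(-2 - 4\right) + 0 \cdot 9\right)^{2} = \left(-6 + 0\right)^{2} = \left(-6\right)^{2} = 36$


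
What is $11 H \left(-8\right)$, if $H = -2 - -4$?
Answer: $-176$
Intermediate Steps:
$H = 2$ ($H = -2 + 4 = 2$)
$11 H \left(-8\right) = 11 \cdot 2 \left(-8\right) = 22 \left(-8\right) = -176$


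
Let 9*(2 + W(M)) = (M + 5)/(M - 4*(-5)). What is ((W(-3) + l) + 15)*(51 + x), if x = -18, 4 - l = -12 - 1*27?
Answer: 94270/51 ≈ 1848.4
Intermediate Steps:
l = 43 (l = 4 - (-12 - 1*27) = 4 - (-12 - 27) = 4 - 1*(-39) = 4 + 39 = 43)
W(M) = -2 + (5 + M)/(9*(20 + M)) (W(M) = -2 + ((M + 5)/(M - 4*(-5)))/9 = -2 + ((5 + M)/(M + 20))/9 = -2 + ((5 + M)/(20 + M))/9 = -2 + (5 + M)/(9*(20 + M)))
((W(-3) + l) + 15)*(51 + x) = (((-355 - 17*(-3))/(9*(20 - 3)) + 43) + 15)*(51 - 18) = (((⅑)*(-355 + 51)/17 + 43) + 15)*33 = (((⅑)*(1/17)*(-304) + 43) + 15)*33 = ((-304/153 + 43) + 15)*33 = (6275/153 + 15)*33 = (8570/153)*33 = 94270/51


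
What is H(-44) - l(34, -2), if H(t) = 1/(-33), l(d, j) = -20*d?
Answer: 22439/33 ≈ 679.97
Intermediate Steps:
H(t) = -1/33
H(-44) - l(34, -2) = -1/33 - (-20)*34 = -1/33 - 1*(-680) = -1/33 + 680 = 22439/33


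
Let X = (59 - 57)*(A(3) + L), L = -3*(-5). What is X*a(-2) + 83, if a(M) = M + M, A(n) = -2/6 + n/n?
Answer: -127/3 ≈ -42.333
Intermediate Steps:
L = 15
A(n) = ⅔ (A(n) = -2*⅙ + 1 = -⅓ + 1 = ⅔)
X = 94/3 (X = (59 - 57)*(⅔ + 15) = 2*(47/3) = 94/3 ≈ 31.333)
a(M) = 2*M
X*a(-2) + 83 = 94*(2*(-2))/3 + 83 = (94/3)*(-4) + 83 = -376/3 + 83 = -127/3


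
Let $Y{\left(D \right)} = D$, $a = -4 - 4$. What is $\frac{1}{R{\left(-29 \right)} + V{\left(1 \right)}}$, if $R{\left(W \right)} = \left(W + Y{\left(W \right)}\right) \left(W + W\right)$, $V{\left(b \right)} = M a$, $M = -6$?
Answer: $\frac{1}{3412} \approx 0.00029308$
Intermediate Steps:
$a = -8$
$V{\left(b \right)} = 48$ ($V{\left(b \right)} = \left(-6\right) \left(-8\right) = 48$)
$R{\left(W \right)} = 4 W^{2}$ ($R{\left(W \right)} = \left(W + W\right) \left(W + W\right) = 2 W 2 W = 4 W^{2}$)
$\frac{1}{R{\left(-29 \right)} + V{\left(1 \right)}} = \frac{1}{4 \left(-29\right)^{2} + 48} = \frac{1}{4 \cdot 841 + 48} = \frac{1}{3364 + 48} = \frac{1}{3412}$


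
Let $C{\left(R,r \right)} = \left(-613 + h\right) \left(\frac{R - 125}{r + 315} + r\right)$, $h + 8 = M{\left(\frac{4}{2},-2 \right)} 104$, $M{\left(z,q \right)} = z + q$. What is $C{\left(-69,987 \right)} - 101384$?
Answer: $- \frac{154985408}{217} \approx -7.1422 \cdot 10^{5}$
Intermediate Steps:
$M{\left(z,q \right)} = q + z$
$h = -8$ ($h = -8 + \left(-2 + \frac{4}{2}\right) 104 = -8 + \left(-2 + 4 \cdot \frac{1}{2}\right) 104 = -8 + \left(-2 + 2\right) 104 = -8 + 0 \cdot 104 = -8 + 0 = -8$)
$C{\left(R,r \right)} = - 621 r - \frac{621 \left(-125 + R\right)}{315 + r}$ ($C{\left(R,r \right)} = \left(-613 - 8\right) \left(\frac{R - 125}{r + 315} + r\right) = - 621 \left(\frac{-125 + R}{315 + r} + r\right) = - 621 \left(r + \frac{-125 + R}{315 + r}\right) = - 621 r - \frac{621 \left(-125 + R\right)}{315 + r}$)
$C{\left(-69,987 \right)} - 101384 = \frac{621 \left(125 - -69 - 987^{2} - 310905\right)}{315 + 987} - 101384 = \frac{621 \left(125 + 69 - 974169 - 310905\right)}{1302} - 101384 = 621 \cdot \frac{1}{1302} \left(125 + 69 - 974169 - 310905\right) - 101384 = 621 \cdot \frac{1}{1302} \left(-1284880\right) - 101384 = - \frac{132985080}{217} - 101384 = - \frac{154985408}{217}$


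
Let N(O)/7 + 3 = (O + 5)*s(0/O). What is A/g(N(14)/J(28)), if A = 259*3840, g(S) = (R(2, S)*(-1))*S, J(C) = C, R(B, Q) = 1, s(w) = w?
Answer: 1326080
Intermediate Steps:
N(O) = -21 (N(O) = -21 + 7*((O + 5)*(0/O)) = -21 + 7*((5 + O)*0) = -21 + 7*0 = -21 + 0 = -21)
g(S) = -S (g(S) = (1*(-1))*S = -S)
A = 994560
A/g(N(14)/J(28)) = 994560/((-(-21)/28)) = 994560/((-1*(-¾))) = 994560/(¾) = 994560*(4/3) = 1326080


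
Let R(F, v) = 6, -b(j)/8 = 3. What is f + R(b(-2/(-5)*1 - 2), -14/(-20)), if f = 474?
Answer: 480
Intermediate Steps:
b(j) = -24 (b(j) = -8*3 = -24)
f + R(b(-2/(-5)*1 - 2), -14/(-20)) = 474 + 6 = 480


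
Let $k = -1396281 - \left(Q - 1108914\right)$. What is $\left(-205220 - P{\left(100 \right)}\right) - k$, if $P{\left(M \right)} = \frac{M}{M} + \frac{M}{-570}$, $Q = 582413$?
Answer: $\frac{37879873}{57} \approx 6.6456 \cdot 10^{5}$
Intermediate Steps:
$P{\left(M \right)} = 1 - \frac{M}{570}$ ($P{\left(M \right)} = 1 + M \left(- \frac{1}{570}\right) = 1 - \frac{M}{570}$)
$k = -869780$ ($k = -1396281 - \left(582413 - 1108914\right) = -1396281 - -526501 = -1396281 + 526501 = -869780$)
$\left(-205220 - P{\left(100 \right)}\right) - k = \left(-205220 - \left(1 - \frac{10}{57}\right)\right) - -869780 = \left(-205220 - \left(1 - \frac{10}{57}\right)\right) + 869780 = \left(-205220 - \frac{47}{57}\right) + 869780 = - \frac{11697587}{57} + 869780 = \frac{37879873}{57}$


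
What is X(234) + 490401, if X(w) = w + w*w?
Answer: 545391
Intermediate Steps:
X(w) = w + w²
X(234) + 490401 = 234*(1 + 234) + 490401 = 234*235 + 490401 = 54990 + 490401 = 545391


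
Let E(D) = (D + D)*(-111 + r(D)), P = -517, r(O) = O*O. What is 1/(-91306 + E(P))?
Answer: -1/276353358 ≈ -3.6186e-9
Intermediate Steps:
r(O) = O²
E(D) = 2*D*(-111 + D²) (E(D) = (D + D)*(-111 + D²) = (2*D)*(-111 + D²) = 2*D*(-111 + D²))
1/(-91306 + E(P)) = 1/(-91306 + 2*(-517)*(-111 + (-517)²)) = 1/(-91306 + 2*(-517)*(-111 + 267289)) = 1/(-91306 + 2*(-517)*267178) = 1/(-91306 - 276262052) = 1/(-276353358) = -1/276353358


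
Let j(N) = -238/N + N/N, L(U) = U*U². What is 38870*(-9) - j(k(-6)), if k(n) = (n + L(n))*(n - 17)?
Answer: -893118424/2553 ≈ -3.4983e+5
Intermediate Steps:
L(U) = U³
k(n) = (-17 + n)*(n + n³) (k(n) = (n + n³)*(n - 17) = (n + n³)*(-17 + n) = (-17 + n)*(n + n³))
j(N) = 1 - 238/N (j(N) = -238/N + 1 = 1 - 238/N)
38870*(-9) - j(k(-6)) = 38870*(-9) - (-238 - 6*(-17 - 6 + (-6)³ - 17*(-6)²))/((-6*(-17 - 6 + (-6)³ - 17*(-6)²))) = -349830 - (-238 - 6*(-17 - 6 - 216 - 17*36))/((-6*(-17 - 6 - 216 - 17*36))) = -349830 - (-238 - 6*(-17 - 6 - 216 - 612))/((-6*(-17 - 6 - 216 - 612))) = -349830 - (-238 - 6*(-851))/((-6*(-851))) = -349830 - (-238 + 5106)/5106 = -349830 - 4868/5106 = -349830 - 1*2434/2553 = -349830 - 2434/2553 = -893118424/2553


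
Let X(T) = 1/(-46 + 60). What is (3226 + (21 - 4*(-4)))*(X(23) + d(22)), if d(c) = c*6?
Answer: 6033287/14 ≈ 4.3095e+5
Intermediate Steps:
X(T) = 1/14
d(c) = 6*c
(3226 + (21 - 4*(-4)))*(X(23) + d(22)) = (3226 + (21 - 4*(-4)))*(1/14 + 6*22) = (3226 + (21 + 16))*(1/14 + 132) = (3226 + 37)*(1849/14) = 3263*(1849/14) = 6033287/14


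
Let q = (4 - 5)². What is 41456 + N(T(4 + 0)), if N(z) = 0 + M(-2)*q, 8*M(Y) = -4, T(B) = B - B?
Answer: 82911/2 ≈ 41456.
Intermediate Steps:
T(B) = 0
M(Y) = -½ (M(Y) = (⅛)*(-4) = -½)
q = 1 (q = (-1)² = 1)
N(z) = -½ (N(z) = 0 - ½*1 = 0 - ½ = -½)
41456 + N(T(4 + 0)) = 41456 - ½ = 82911/2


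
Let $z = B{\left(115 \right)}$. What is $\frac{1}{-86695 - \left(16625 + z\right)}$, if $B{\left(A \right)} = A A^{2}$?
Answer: $- \frac{1}{1624195} \approx -6.1569 \cdot 10^{-7}$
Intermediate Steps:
$B{\left(A \right)} = A^{3}$
$z = 1520875$ ($z = 115^{3} = 1520875$)
$\frac{1}{-86695 - \left(16625 + z\right)} = \frac{1}{-86695 - 1537500} = \frac{1}{-1624195} = - \frac{1}{1624195}$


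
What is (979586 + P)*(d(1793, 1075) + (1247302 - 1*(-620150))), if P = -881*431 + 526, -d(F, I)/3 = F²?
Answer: -4669375615095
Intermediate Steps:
d(F, I) = -3*F²
P = -379185 (P = -379711 + 526 = -379185)
(979586 + P)*(d(1793, 1075) + (1247302 - 1*(-620150))) = (979586 - 379185)*(-3*1793² + (1247302 - 1*(-620150))) = 600401*(-3*3214849 + (1247302 + 620150)) = 600401*(-9644547 + 1867452) = 600401*(-7777095) = -4669375615095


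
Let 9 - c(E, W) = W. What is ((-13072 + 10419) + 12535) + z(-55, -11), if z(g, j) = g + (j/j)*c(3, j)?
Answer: 9847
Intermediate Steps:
c(E, W) = 9 - W
z(g, j) = 9 + g - j (z(g, j) = g + (j/j)*(9 - j) = g + 1*(9 - j) = g + (9 - j) = 9 + g - j)
((-13072 + 10419) + 12535) + z(-55, -11) = ((-13072 + 10419) + 12535) + (9 - 55 - 1*(-11)) = (-2653 + 12535) + (9 - 55 + 11) = 9882 - 35 = 9847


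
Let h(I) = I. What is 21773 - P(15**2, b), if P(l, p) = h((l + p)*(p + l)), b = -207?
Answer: 21449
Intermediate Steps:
P(l, p) = (l + p)**2 (P(l, p) = (l + p)*(p + l) = (l + p)*(l + p) = (l + p)**2)
21773 - P(15**2, b) = 21773 - ((15**2)**2 + (-207)**2 + 2*15**2*(-207)) = 21773 - (225**2 + 42849 + 2*225*(-207)) = 21773 - (50625 + 42849 - 93150) = 21773 - 1*324 = 21773 - 324 = 21449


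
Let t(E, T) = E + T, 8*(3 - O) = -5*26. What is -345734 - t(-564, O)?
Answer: -1380757/4 ≈ -3.4519e+5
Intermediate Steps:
O = 77/4 (O = 3 - (-5)*26/8 = 3 - ⅛*(-130) = 3 + 65/4 = 77/4 ≈ 19.250)
-345734 - t(-564, O) = -345734 - (-564 + 77/4) = -345734 - 1*(-2179/4) = -345734 + 2179/4 = -1380757/4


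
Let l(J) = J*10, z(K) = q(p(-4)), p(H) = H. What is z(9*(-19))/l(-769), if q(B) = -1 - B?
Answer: -3/7690 ≈ -0.00039012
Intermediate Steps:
z(K) = 3 (z(K) = -1 - 1*(-4) = -1 + 4 = 3)
l(J) = 10*J
z(9*(-19))/l(-769) = 3/((10*(-769))) = 3/(-7690) = 3*(-1/7690) = -3/7690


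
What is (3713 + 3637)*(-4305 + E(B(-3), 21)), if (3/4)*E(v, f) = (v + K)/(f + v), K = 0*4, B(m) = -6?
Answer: -31645670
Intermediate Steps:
K = 0
E(v, f) = 4*v/(3*(f + v)) (E(v, f) = 4*((v + 0)/(f + v))/3 = 4*(v/(f + v))/3 = 4*v/(3*(f + v)))
(3713 + 3637)*(-4305 + E(B(-3), 21)) = (3713 + 3637)*(-4305 + (4/3)*(-6)/(21 - 6)) = 7350*(-4305 + (4/3)*(-6)/15) = 7350*(-4305 + (4/3)*(-6)*(1/15)) = 7350*(-4305 - 8/15) = 7350*(-64583/15) = -31645670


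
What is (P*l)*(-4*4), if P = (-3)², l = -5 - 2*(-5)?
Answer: -720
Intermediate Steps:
l = 5 (l = -5 + 10 = 5)
P = 9
(P*l)*(-4*4) = (9*5)*(-4*4) = 45*(-16) = -720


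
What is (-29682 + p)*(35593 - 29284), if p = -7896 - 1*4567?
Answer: -265892805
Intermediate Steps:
p = -12463 (p = -7896 - 4567 = -12463)
(-29682 + p)*(35593 - 29284) = (-29682 - 12463)*(35593 - 29284) = -42145*6309 = -265892805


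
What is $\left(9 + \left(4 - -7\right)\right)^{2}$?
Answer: $400$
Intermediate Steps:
$\left(9 + \left(4 - -7\right)\right)^{2} = \left(9 + \left(4 + 7\right)\right)^{2} = \left(9 + 11\right)^{2} = 20^{2} = 400$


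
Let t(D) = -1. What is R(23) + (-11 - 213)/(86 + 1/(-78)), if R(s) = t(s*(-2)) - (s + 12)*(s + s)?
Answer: -10822449/6707 ≈ -1613.6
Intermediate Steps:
R(s) = -1 - 2*s*(12 + s) (R(s) = -1 - (s + 12)*(s + s) = -1 - (12 + s)*2*s = -1 - 2*s*(12 + s))
R(23) + (-11 - 213)/(86 + 1/(-78)) = (-1 - 24*23 - 2*23**2) + (-11 - 213)/(86 + 1/(-78)) = (-1 - 552 - 2*529) - 224/(86 - 1/78) = (-1 - 552 - 1058) - 224/6707/78 = -1611 - 224*78/6707 = -1611 - 17472/6707 = -10822449/6707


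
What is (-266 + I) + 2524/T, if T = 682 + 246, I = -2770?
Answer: -703721/232 ≈ -3033.3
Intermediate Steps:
T = 928
(-266 + I) + 2524/T = (-266 - 2770) + 2524/928 = -3036 + 2524*(1/928) = -3036 + 631/232 = -703721/232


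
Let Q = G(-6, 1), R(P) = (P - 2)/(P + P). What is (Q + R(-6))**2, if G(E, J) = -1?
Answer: 1/9 ≈ 0.11111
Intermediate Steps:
R(P) = (-2 + P)/(2*P) (R(P) = (-2 + P)/((2*P)) = (-2 + P)*(1/(2*P)) = (-2 + P)/(2*P))
Q = -1
(Q + R(-6))**2 = (-1 + (1/2)*(-2 - 6)/(-6))**2 = (-1 + (1/2)*(-1/6)*(-8))**2 = (-1 + 2/3)**2 = (-1/3)**2 = 1/9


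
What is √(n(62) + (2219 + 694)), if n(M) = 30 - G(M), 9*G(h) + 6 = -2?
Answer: √26495/3 ≈ 54.258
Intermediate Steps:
G(h) = -8/9 (G(h) = -⅔ + (⅑)*(-2) = -⅔ - 2/9 = -8/9)
n(M) = 278/9 (n(M) = 30 - 1*(-8/9) = 30 + 8/9 = 278/9)
√(n(62) + (2219 + 694)) = √(278/9 + (2219 + 694)) = √(278/9 + 2913) = √(26495/9) = √26495/3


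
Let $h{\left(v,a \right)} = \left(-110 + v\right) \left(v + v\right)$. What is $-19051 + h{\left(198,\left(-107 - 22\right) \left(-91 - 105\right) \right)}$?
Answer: $15797$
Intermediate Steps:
$h{\left(v,a \right)} = 2 v \left(-110 + v\right)$ ($h{\left(v,a \right)} = \left(-110 + v\right) 2 v = 2 v \left(-110 + v\right)$)
$-19051 + h{\left(198,\left(-107 - 22\right) \left(-91 - 105\right) \right)} = -19051 + 2 \cdot 198 \left(-110 + 198\right) = -19051 + 2 \cdot 198 \cdot 88 = -19051 + 34848 = 15797$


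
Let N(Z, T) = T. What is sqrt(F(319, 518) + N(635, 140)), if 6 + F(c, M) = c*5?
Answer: sqrt(1729) ≈ 41.581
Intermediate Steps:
F(c, M) = -6 + 5*c (F(c, M) = -6 + c*5 = -6 + 5*c)
sqrt(F(319, 518) + N(635, 140)) = sqrt((-6 + 5*319) + 140) = sqrt((-6 + 1595) + 140) = sqrt(1589 + 140) = sqrt(1729)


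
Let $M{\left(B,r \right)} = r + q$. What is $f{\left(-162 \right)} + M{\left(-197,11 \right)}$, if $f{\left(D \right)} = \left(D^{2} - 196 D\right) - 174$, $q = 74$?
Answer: $57907$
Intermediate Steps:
$f{\left(D \right)} = -174 + D^{2} - 196 D$
$M{\left(B,r \right)} = 74 + r$ ($M{\left(B,r \right)} = r + 74 = 74 + r$)
$f{\left(-162 \right)} + M{\left(-197,11 \right)} = \left(-174 + \left(-162\right)^{2} - -31752\right) + \left(74 + 11\right) = \left(-174 + 26244 + 31752\right) + 85 = 57822 + 85 = 57907$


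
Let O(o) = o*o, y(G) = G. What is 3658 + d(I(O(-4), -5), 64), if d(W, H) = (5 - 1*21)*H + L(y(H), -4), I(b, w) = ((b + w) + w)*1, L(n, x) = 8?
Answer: 2642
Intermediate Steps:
O(o) = o²
I(b, w) = b + 2*w (I(b, w) = (b + 2*w)*1 = b + 2*w)
d(W, H) = 8 - 16*H (d(W, H) = (5 - 1*21)*H + 8 = (5 - 21)*H + 8 = -16*H + 8 = 8 - 16*H)
3658 + d(I(O(-4), -5), 64) = 3658 + (8 - 16*64) = 3658 + (8 - 1024) = 3658 - 1016 = 2642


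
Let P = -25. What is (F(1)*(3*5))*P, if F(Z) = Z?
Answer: -375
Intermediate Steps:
(F(1)*(3*5))*P = (1*(3*5))*(-25) = (1*15)*(-25) = 15*(-25) = -375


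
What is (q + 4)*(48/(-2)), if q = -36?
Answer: 768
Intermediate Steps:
(q + 4)*(48/(-2)) = (-36 + 4)*(48/(-2)) = -1536*(-1)/2 = -32*(-24) = 768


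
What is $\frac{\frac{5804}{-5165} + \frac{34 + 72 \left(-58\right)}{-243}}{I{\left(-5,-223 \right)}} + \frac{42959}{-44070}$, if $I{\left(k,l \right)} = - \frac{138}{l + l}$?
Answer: $\frac{12844358962009}{254435368590} \approx 50.482$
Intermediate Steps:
$I{\left(k,l \right)} = - \frac{69}{l}$ ($I{\left(k,l \right)} = - \frac{138}{2 l} = - 138 \frac{1}{2 l} = - \frac{69}{l}$)
$\frac{\frac{5804}{-5165} + \frac{34 + 72 \left(-58\right)}{-243}}{I{\left(-5,-223 \right)}} + \frac{42959}{-44070} = \frac{\frac{5804}{-5165} + \frac{34 + 72 \left(-58\right)}{-243}}{\left(-69\right) \frac{1}{-223}} + \frac{42959}{-44070} = \frac{5804 \left(- \frac{1}{5165}\right) + \left(34 - 4176\right) \left(- \frac{1}{243}\right)}{\left(-69\right) \left(- \frac{1}{223}\right)} + 42959 \left(- \frac{1}{44070}\right) = \frac{- \frac{5804}{5165} - - \frac{4142}{243}}{\frac{69}{223}} - \frac{42959}{44070} = \left(- \frac{5804}{5165} + \frac{4142}{243}\right) \frac{223}{69} - \frac{42959}{44070} = \frac{19983058}{1255095} \cdot \frac{223}{69} - \frac{42959}{44070} = \frac{4456221934}{86601555} - \frac{42959}{44070} = \frac{12844358962009}{254435368590}$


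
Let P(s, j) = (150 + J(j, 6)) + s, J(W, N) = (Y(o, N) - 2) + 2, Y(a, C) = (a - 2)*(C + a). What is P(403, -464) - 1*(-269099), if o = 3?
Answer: 269661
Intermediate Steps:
Y(a, C) = (-2 + a)*(C + a)
J(W, N) = 3 + N (J(W, N) = ((3**2 - 2*N - 2*3 + N*3) - 2) + 2 = ((9 - 2*N - 6 + 3*N) - 2) + 2 = ((3 + N) - 2) + 2 = (1 + N) + 2 = 3 + N)
P(s, j) = 159 + s (P(s, j) = (150 + (3 + 6)) + s = (150 + 9) + s = 159 + s)
P(403, -464) - 1*(-269099) = (159 + 403) - 1*(-269099) = 562 + 269099 = 269661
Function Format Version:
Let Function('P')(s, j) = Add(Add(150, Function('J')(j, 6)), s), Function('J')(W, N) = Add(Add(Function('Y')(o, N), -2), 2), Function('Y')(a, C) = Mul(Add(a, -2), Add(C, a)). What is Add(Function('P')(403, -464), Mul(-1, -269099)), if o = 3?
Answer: 269661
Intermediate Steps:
Function('Y')(a, C) = Mul(Add(-2, a), Add(C, a))
Function('J')(W, N) = Add(3, N) (Function('J')(W, N) = Add(Add(Add(Pow(3, 2), Mul(-2, N), Mul(-2, 3), Mul(N, 3)), -2), 2) = Add(Add(Add(9, Mul(-2, N), -6, Mul(3, N)), -2), 2) = Add(Add(Add(3, N), -2), 2) = Add(Add(1, N), 2) = Add(3, N))
Function('P')(s, j) = Add(159, s) (Function('P')(s, j) = Add(Add(150, Add(3, 6)), s) = Add(Add(150, 9), s) = Add(159, s))
Add(Function('P')(403, -464), Mul(-1, -269099)) = Add(Add(159, 403), Mul(-1, -269099)) = Add(562, 269099) = 269661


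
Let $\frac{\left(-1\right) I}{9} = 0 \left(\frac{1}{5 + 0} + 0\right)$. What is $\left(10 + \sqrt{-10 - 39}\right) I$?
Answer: $0$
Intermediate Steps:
$I = 0$ ($I = - 9 \cdot 0 \left(\frac{1}{5 + 0} + 0\right) = - 9 \cdot 0 \left(\frac{1}{5} + 0\right) = - 9 \cdot 0 \cdot \frac{1}{5} = \left(-9\right) 0 = 0$)
$\left(10 + \sqrt{-10 - 39}\right) I = \left(10 + \sqrt{-10 - 39}\right) 0 = \left(10 + \sqrt{-49}\right) 0 = \left(10 + 7 i\right) 0 = 0$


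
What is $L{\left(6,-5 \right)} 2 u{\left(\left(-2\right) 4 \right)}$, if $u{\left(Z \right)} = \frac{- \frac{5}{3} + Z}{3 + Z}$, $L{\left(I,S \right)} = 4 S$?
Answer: $- \frac{232}{3} \approx -77.333$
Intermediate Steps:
$u{\left(Z \right)} = \frac{- \frac{5}{3} + Z}{3 + Z}$ ($u{\left(Z \right)} = \frac{\left(-5\right) \frac{1}{3} + Z}{3 + Z} = \frac{- \frac{5}{3} + Z}{3 + Z}$)
$L{\left(6,-5 \right)} 2 u{\left(\left(-2\right) 4 \right)} = 4 \left(-5\right) 2 \frac{- \frac{5}{3} - 8}{3 - 8} = \left(-20\right) 2 \frac{- \frac{5}{3} - 8}{3 - 8} = - 40 \frac{1}{-5} \left(- \frac{29}{3}\right) = - 40 \left(\left(- \frac{1}{5}\right) \left(- \frac{29}{3}\right)\right) = \left(-40\right) \frac{29}{15} = - \frac{232}{3}$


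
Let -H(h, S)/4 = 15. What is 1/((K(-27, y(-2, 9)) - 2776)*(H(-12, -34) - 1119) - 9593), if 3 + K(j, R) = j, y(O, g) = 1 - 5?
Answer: 1/3298681 ≈ 3.0315e-7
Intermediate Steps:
y(O, g) = -4
K(j, R) = -3 + j
H(h, S) = -60 (H(h, S) = -4*15 = -60)
1/((K(-27, y(-2, 9)) - 2776)*(H(-12, -34) - 1119) - 9593) = 1/(((-3 - 27) - 2776)*(-60 - 1119) - 9593) = 1/((-30 - 2776)*(-1179) - 9593) = 1/(-2806*(-1179) - 9593) = 1/(3308274 - 9593) = 1/3298681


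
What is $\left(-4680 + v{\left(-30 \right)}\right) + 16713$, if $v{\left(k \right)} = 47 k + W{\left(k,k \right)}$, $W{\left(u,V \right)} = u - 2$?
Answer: $10591$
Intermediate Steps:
$W{\left(u,V \right)} = -2 + u$
$v{\left(k \right)} = -2 + 48 k$ ($v{\left(k \right)} = 47 k + \left(-2 + k\right) = -2 + 48 k$)
$\left(-4680 + v{\left(-30 \right)}\right) + 16713 = \left(-4680 + \left(-2 + 48 \left(-30\right)\right)\right) + 16713 = \left(-4680 - 1442\right) + 16713 = -6122 + 16713 = 10591$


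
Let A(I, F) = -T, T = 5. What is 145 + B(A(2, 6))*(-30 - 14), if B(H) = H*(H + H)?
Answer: -2055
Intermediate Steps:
A(I, F) = -5 (A(I, F) = -1*5 = -5)
B(H) = 2*H² (B(H) = H*(2*H) = 2*H²)
145 + B(A(2, 6))*(-30 - 14) = 145 + (2*(-5)²)*(-30 - 14) = 145 + (2*25)*(-44) = 145 + 50*(-44) = 145 - 2200 = -2055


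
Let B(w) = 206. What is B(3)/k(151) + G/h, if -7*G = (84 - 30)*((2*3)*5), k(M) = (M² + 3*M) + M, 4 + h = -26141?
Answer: 1680382/95188135 ≈ 0.017653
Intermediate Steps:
h = -26145 (h = -4 - 26141 = -26145)
k(M) = M² + 4*M
G = -1620/7 (G = -(84 - 30)*(2*3)*5/7 = -54*6*5/7 = -54*30/7 = -⅐*1620 = -1620/7 ≈ -231.43)
B(3)/k(151) + G/h = 206/((151*(4 + 151))) - 1620/7/(-26145) = 206/((151*155)) - 1620/7*(-1/26145) = 206/23405 + 36/4067 = 1680382/95188135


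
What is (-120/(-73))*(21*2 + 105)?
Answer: 17640/73 ≈ 241.64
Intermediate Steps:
(-120/(-73))*(21*2 + 105) = (-120*(-1/73))*(42 + 105) = (120/73)*147 = 17640/73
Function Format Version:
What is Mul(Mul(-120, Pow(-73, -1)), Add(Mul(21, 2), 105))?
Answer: Rational(17640, 73) ≈ 241.64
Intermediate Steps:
Mul(Mul(-120, Pow(-73, -1)), Add(Mul(21, 2), 105)) = Mul(Mul(-120, Rational(-1, 73)), Add(42, 105)) = Mul(Rational(120, 73), 147) = Rational(17640, 73)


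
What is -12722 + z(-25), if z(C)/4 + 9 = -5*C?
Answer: -12258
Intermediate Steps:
z(C) = -36 - 20*C (z(C) = -36 + 4*(-5*C) = -36 - 20*C)
-12722 + z(-25) = -12722 + (-36 - 20*(-25)) = -12722 + (-36 + 500) = -12722 + 464 = -12258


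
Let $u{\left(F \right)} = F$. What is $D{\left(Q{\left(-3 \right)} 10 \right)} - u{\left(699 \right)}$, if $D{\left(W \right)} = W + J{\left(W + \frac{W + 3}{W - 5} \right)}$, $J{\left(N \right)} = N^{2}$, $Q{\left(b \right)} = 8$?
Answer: $\frac{33521014}{5625} \approx 5959.3$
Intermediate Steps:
$D{\left(W \right)} = W + \left(W + \frac{3 + W}{-5 + W}\right)^{2}$ ($D{\left(W \right)} = W + \left(W + \frac{W + 3}{W - 5}\right)^{2} = W + \left(W + \frac{3 + W}{-5 + W}\right)^{2}$)
$D{\left(Q{\left(-3 \right)} 10 \right)} - u{\left(699 \right)} = \left(8 \cdot 10 + \frac{\left(3 + \left(8 \cdot 10\right)^{2} - 4 \cdot 8 \cdot 10\right)^{2}}{\left(-5 + 8 \cdot 10\right)^{2}}\right) - 699 = \left(80 + \frac{\left(3 + 80^{2} - 320\right)^{2}}{\left(-5 + 80\right)^{2}}\right) - 699 = \left(80 + \frac{\left(3 + 6400 - 320\right)^{2}}{5625}\right) - 699 = \left(80 + \frac{6083^{2}}{5625}\right) - 699 = \left(80 + \frac{1}{5625} \cdot 37002889\right) - 699 = \left(80 + \frac{37002889}{5625}\right) - 699 = \frac{37452889}{5625} - 699 = \frac{33521014}{5625}$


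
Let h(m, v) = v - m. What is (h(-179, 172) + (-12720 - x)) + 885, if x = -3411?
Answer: -8073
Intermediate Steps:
(h(-179, 172) + (-12720 - x)) + 885 = ((172 - 1*(-179)) + (-12720 - 1*(-3411))) + 885 = ((172 + 179) + (-12720 + 3411)) + 885 = (351 - 9309) + 885 = -8958 + 885 = -8073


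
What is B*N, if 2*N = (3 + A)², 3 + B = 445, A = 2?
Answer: 5525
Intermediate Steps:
B = 442 (B = -3 + 445 = 442)
N = 25/2 (N = (3 + 2)²/2 = (½)*5² = (½)*25 = 25/2 ≈ 12.500)
B*N = 442*(25/2) = 5525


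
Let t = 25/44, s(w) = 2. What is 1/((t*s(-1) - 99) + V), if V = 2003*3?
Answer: 22/130045 ≈ 0.00016917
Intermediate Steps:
t = 25/44 (t = 25*(1/44) = 25/44 ≈ 0.56818)
V = 6009
1/((t*s(-1) - 99) + V) = 1/(((25/44)*2 - 99) + 6009) = 1/((25/22 - 99) + 6009) = 1/(-2153/22 + 6009) = 1/(130045/22) = 22/130045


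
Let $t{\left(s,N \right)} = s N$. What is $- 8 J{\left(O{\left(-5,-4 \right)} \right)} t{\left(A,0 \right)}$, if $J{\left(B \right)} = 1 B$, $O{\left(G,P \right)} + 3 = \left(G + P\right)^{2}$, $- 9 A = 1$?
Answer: $0$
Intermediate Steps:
$A = - \frac{1}{9}$ ($A = \left(- \frac{1}{9}\right) 1 = - \frac{1}{9} \approx -0.11111$)
$t{\left(s,N \right)} = N s$
$O{\left(G,P \right)} = -3 + \left(G + P\right)^{2}$
$J{\left(B \right)} = B$
$- 8 J{\left(O{\left(-5,-4 \right)} \right)} t{\left(A,0 \right)} = - 8 \left(-3 + \left(-5 - 4\right)^{2}\right) 0 \left(- \frac{1}{9}\right) = - 8 \left(-3 + \left(-9\right)^{2}\right) 0 = - 8 \left(-3 + 81\right) 0 = \left(-8\right) 78 \cdot 0 = \left(-624\right) 0 = 0$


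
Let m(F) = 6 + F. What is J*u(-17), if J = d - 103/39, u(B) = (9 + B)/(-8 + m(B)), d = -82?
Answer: -26408/741 ≈ -35.638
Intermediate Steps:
u(B) = (9 + B)/(-2 + B) (u(B) = (9 + B)/(-8 + (6 + B)) = (9 + B)/(-2 + B))
J = -3301/39 (J = -82 - 103/39 = -3301/39 ≈ -84.641)
J*u(-17) = -3301*(9 - 17)/(39*(-2 - 17)) = -3301*(-8)/(39*(-19)) = -(-3301)*(-8)/741 = -3301/39*8/19 = -26408/741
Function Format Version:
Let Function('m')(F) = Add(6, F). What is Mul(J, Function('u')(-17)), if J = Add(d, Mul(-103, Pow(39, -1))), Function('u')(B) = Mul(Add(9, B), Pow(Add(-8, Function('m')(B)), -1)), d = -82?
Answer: Rational(-26408, 741) ≈ -35.638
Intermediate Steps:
Function('u')(B) = Mul(Pow(Add(-2, B), -1), Add(9, B)) (Function('u')(B) = Mul(Add(9, B), Pow(Add(-8, Add(6, B)), -1)) = Mul(Add(9, B), Pow(Add(-2, B), -1)) = Mul(Pow(Add(-2, B), -1), Add(9, B)))
J = Rational(-3301, 39) (J = Add(-82, Mul(-103, Pow(39, -1))) = Add(-82, Mul(-103, Rational(1, 39))) = Add(-82, Rational(-103, 39)) = Rational(-3301, 39) ≈ -84.641)
Mul(J, Function('u')(-17)) = Mul(Rational(-3301, 39), Mul(Pow(Add(-2, -17), -1), Add(9, -17))) = Mul(Rational(-3301, 39), Mul(Pow(-19, -1), -8)) = Mul(Rational(-3301, 39), Mul(Rational(-1, 19), -8)) = Mul(Rational(-3301, 39), Rational(8, 19)) = Rational(-26408, 741)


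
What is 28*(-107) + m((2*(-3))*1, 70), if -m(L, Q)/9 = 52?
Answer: -3464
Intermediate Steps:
m(L, Q) = -468 (m(L, Q) = -9*52 = -468)
28*(-107) + m((2*(-3))*1, 70) = 28*(-107) - 468 = -2996 - 468 = -3464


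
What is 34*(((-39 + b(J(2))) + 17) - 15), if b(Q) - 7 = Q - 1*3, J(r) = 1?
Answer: -1088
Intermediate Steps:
b(Q) = 4 + Q (b(Q) = 7 + (Q - 1*3) = 7 + (Q - 3) = 7 + (-3 + Q) = 4 + Q)
34*(((-39 + b(J(2))) + 17) - 15) = 34*(((-39 + (4 + 1)) + 17) - 15) = 34*(((-39 + 5) + 17) - 15) = 34*((-34 + 17) - 15) = 34*(-17 - 15) = 34*(-32) = -1088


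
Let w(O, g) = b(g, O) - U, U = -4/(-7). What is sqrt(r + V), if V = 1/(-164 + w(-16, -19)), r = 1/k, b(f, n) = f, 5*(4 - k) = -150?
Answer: sqrt(45743430)/43690 ≈ 0.15480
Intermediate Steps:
k = 34 (k = 4 - 1/5*(-150) = 4 + 30 = 34)
U = 4/7 (U = -4*(-1/7) = 4/7 ≈ 0.57143)
r = 1/34 ≈ 0.029412
w(O, g) = -4/7 + g (w(O, g) = g - 1*4/7 = g - 4/7 = -4/7 + g)
V = -7/1285 (V = 1/(-164 + (-4/7 - 19)) = 1/(-164 - 137/7) = 1/(-1285/7) = -7/1285 ≈ -0.0054475)
sqrt(r + V) = sqrt(1/34 - 7/1285) = sqrt(1047/43690) = sqrt(45743430)/43690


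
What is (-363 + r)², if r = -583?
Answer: 894916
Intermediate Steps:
(-363 + r)² = (-363 - 583)² = (-946)² = 894916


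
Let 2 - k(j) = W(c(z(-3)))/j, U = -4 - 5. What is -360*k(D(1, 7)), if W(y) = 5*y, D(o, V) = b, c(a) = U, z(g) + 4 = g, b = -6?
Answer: 1980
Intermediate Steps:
z(g) = -4 + g
U = -9
c(a) = -9
D(o, V) = -6
k(j) = 2 + 45/j (k(j) = 2 - 5*(-9)/j = 2 - (-45)/j = 2 + 45/j)
-360*k(D(1, 7)) = -360*(2 + 45/(-6)) = -360*(2 + 45*(-⅙)) = -360*(2 - 15/2) = -360*(-11/2) = 1980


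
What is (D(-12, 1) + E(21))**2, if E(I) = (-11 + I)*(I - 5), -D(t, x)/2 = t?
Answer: 33856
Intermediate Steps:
D(t, x) = -2*t
E(I) = (-11 + I)*(-5 + I)
(D(-12, 1) + E(21))**2 = (-2*(-12) + (55 + 21**2 - 16*21))**2 = (24 + (55 + 441 - 336))**2 = (24 + 160)**2 = 184**2 = 33856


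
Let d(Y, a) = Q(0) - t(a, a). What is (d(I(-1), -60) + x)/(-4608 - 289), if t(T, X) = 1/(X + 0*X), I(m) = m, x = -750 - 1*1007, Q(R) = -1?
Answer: 105479/293820 ≈ 0.35899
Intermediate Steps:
x = -1757 (x = -750 - 1007 = -1757)
t(T, X) = 1/X (t(T, X) = 1/(X + 0) = 1/X)
d(Y, a) = -1 - 1/a
(d(I(-1), -60) + x)/(-4608 - 289) = ((-1 - 1*(-60))/(-60) - 1757)/(-4608 - 289) = (-(-1 + 60)/60 - 1757)/(-4897) = (-1/60*59 - 1757)*(-1/4897) = (-59/60 - 1757)*(-1/4897) = -105479/60*(-1/4897) = 105479/293820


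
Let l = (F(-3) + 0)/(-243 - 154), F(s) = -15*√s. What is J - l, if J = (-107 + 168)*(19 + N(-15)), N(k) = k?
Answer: 244 - 15*I*√3/397 ≈ 244.0 - 0.065443*I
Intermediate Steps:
l = 15*I*√3/397 (l = (-15*I*√3 + 0)/(-243 - 154) = (-15*I*√3 + 0)/(-397) = (-15*I*√3 + 0)*(-1/397) = -15*I*√3*(-1/397) = 15*I*√3/397 ≈ 0.065443*I)
J = 244 (J = (-107 + 168)*(19 - 15) = 61*4 = 244)
J - l = 244 - 15*I*√3/397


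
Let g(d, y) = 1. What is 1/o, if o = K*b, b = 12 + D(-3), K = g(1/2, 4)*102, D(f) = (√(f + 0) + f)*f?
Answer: 7/15912 + I*√3/15912 ≈ 0.00043992 + 0.00010885*I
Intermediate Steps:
D(f) = f*(f + √f) (D(f) = (√f + f)*f = (f + √f)*f = f*(f + √f))
K = 102 (K = 1*102 = 102)
b = 21 - 3*I*√3 (b = 12 + ((-3)² + (-3)^(3/2)) = 12 + (9 - 3*I*√3) = 21 - 3*I*√3 ≈ 21.0 - 5.1962*I)
o = 2142 - 306*I*√3 (o = 102*(21 - 3*I*√3) = 2142 - 306*I*√3 ≈ 2142.0 - 530.01*I)
1/o = 1/(2142 - 306*I*√3)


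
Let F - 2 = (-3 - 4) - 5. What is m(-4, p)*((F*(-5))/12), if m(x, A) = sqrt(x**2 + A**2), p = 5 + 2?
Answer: 25*sqrt(65)/6 ≈ 33.593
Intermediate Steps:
F = -10 (F = 2 + ((-3 - 4) - 5) = 2 + (-7 - 5) = 2 - 12 = -10)
p = 7
m(x, A) = sqrt(A**2 + x**2)
m(-4, p)*((F*(-5))/12) = sqrt(7**2 + (-4)**2)*(-10*(-5)/12) = sqrt(49 + 16)*(50*(1/12)) = sqrt(65)*(25/6) = 25*sqrt(65)/6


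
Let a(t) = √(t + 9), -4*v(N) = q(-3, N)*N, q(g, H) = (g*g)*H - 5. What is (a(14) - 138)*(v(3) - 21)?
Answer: 5175 - 75*√23/2 ≈ 4995.2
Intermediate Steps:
q(g, H) = -5 + H*g² (q(g, H) = g²*H - 5 = H*g² - 5 = -5 + H*g²)
v(N) = -N*(-5 + 9*N)/4 (v(N) = -(-5 + N*(-3)²)*N/4 = -(-5 + N*9)*N/4 = -(-5 + 9*N)*N/4 = -N*(-5 + 9*N)/4)
a(t) = √(9 + t)
(a(14) - 138)*(v(3) - 21) = (√(9 + 14) - 138)*((¼)*3*(5 - 9*3) - 21) = (√23 - 138)*((¼)*3*(5 - 27) - 21) = (-138 + √23)*((¼)*3*(-22) - 21) = (-138 + √23)*(-33/2 - 21) = (-138 + √23)*(-75/2) = 5175 - 75*√23/2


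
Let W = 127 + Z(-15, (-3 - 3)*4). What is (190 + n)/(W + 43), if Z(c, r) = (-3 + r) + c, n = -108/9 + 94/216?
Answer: 19271/13824 ≈ 1.3940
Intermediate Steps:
n = -1249/108 (n = -108*⅑ + 94*(1/216) = -12 + 47/108 = -1249/108 ≈ -11.565)
Z(c, r) = -3 + c + r
W = 85 (W = 127 + (-3 - 15 + (-3 - 3)*4) = 127 + (-3 - 15 - 6*4) = 127 + (-3 - 15 - 24) = 127 - 42 = 85)
(190 + n)/(W + 43) = (190 - 1249/108)/(85 + 43) = (19271/108)/128 = (19271/108)*(1/128) = 19271/13824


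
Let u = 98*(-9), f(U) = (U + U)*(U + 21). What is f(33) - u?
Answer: 4446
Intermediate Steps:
f(U) = 2*U*(21 + U) (f(U) = (2*U)*(21 + U) = 2*U*(21 + U))
u = -882
f(33) - u = 2*33*(21 + 33) - 1*(-882) = 2*33*54 + 882 = 3564 + 882 = 4446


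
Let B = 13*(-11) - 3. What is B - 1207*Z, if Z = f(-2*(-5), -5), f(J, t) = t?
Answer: 5889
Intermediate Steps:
B = -146 (B = -143 - 3 = -146)
Z = -5
B - 1207*Z = -146 - 1207*(-5) = -146 + 6035 = 5889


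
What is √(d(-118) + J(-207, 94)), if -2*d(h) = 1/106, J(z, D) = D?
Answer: √1056131/106 ≈ 9.6951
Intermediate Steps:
d(h) = -1/212 (d(h) = -½/106 = -½*1/106 = -1/212)
√(d(-118) + J(-207, 94)) = √(-1/212 + 94) = √(19927/212) = √1056131/106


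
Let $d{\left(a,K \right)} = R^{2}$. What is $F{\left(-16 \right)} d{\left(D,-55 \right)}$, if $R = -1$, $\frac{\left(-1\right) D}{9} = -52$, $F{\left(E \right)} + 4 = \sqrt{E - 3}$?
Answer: $-4 + i \sqrt{19} \approx -4.0 + 4.3589 i$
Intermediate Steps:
$F{\left(E \right)} = -4 + \sqrt{-3 + E}$ ($F{\left(E \right)} = -4 + \sqrt{E - 3} = -4 + \sqrt{-3 + E}$)
$D = 468$ ($D = \left(-9\right) \left(-52\right) = 468$)
$d{\left(a,K \right)} = 1$ ($d{\left(a,K \right)} = \left(-1\right)^{2} = 1$)
$F{\left(-16 \right)} d{\left(D,-55 \right)} = \left(-4 + \sqrt{-3 - 16}\right) 1 = \left(-4 + \sqrt{-19}\right) 1 = \left(-4 + i \sqrt{19}\right) 1 = -4 + i \sqrt{19}$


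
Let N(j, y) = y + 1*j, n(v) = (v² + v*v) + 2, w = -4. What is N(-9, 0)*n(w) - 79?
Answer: -385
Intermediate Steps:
n(v) = 2 + 2*v² (n(v) = (v² + v²) + 2 = 2*v² + 2 = 2 + 2*v²)
N(j, y) = j + y (N(j, y) = y + j = j + y)
N(-9, 0)*n(w) - 79 = (-9 + 0)*(2 + 2*(-4)²) - 79 = -9*(2 + 2*16) - 79 = -9*(2 + 32) - 79 = -9*34 - 79 = -306 - 79 = -385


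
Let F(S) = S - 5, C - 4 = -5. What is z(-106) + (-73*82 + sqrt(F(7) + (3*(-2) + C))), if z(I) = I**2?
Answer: 5250 + I*sqrt(5) ≈ 5250.0 + 2.2361*I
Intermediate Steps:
C = -1 (C = 4 - 5 = -1)
F(S) = -5 + S
z(-106) + (-73*82 + sqrt(F(7) + (3*(-2) + C))) = (-106)**2 + (-73*82 + sqrt((-5 + 7) + (3*(-2) - 1))) = 11236 + (-5986 + sqrt(2 + (-6 - 1))) = 11236 + (-5986 + sqrt(2 - 7)) = 11236 + (-5986 + sqrt(-5)) = 11236 + (-5986 + I*sqrt(5)) = 5250 + I*sqrt(5)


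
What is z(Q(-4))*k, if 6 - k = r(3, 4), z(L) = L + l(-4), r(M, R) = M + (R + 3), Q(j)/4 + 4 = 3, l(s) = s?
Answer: 32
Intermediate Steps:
Q(j) = -4 (Q(j) = -16 + 4*3 = -16 + 12 = -4)
r(M, R) = 3 + M + R (r(M, R) = M + (3 + R) = 3 + M + R)
z(L) = -4 + L (z(L) = L - 4 = -4 + L)
k = -4 (k = 6 - (3 + 3 + 4) = 6 - 1*10 = 6 - 10 = -4)
z(Q(-4))*k = (-4 - 4)*(-4) = -8*(-4) = 32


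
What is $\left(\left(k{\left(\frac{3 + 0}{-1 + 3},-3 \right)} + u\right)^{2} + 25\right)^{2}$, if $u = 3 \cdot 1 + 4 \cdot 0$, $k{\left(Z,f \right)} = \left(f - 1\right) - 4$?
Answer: $2500$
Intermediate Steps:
$k{\left(Z,f \right)} = -5 + f$ ($k{\left(Z,f \right)} = \left(-1 + f\right) - 4 = -5 + f$)
$u = 3$ ($u = 3 + 0 = 3$)
$\left(\left(k{\left(\frac{3 + 0}{-1 + 3},-3 \right)} + u\right)^{2} + 25\right)^{2} = \left(\left(\left(-5 - 3\right) + 3\right)^{2} + 25\right)^{2} = \left(\left(-8 + 3\right)^{2} + 25\right)^{2} = \left(\left(-5\right)^{2} + 25\right)^{2} = \left(25 + 25\right)^{2} = 50^{2} = 2500$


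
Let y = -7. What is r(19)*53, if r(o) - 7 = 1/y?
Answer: 2544/7 ≈ 363.43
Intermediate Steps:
r(o) = 48/7 (r(o) = 7 + 1/(-7) = 7 - ⅐ = 48/7)
r(19)*53 = (48/7)*53 = 2544/7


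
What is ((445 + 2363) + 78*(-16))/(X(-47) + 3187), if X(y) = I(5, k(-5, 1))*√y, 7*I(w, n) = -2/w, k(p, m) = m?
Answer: 2030119000/4147429071 + 36400*I*√47/4147429071 ≈ 0.48949 + 6.0169e-5*I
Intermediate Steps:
I(w, n) = -2/(7*w) (I(w, n) = (-2/w)/7 = -2/(7*w))
X(y) = -2*√y/35 (X(y) = (-2/7/5)*√y = (-2/7*⅕)*√y = -2*√y/35)
((445 + 2363) + 78*(-16))/(X(-47) + 3187) = ((445 + 2363) + 78*(-16))/(-2*I*√47/35 + 3187) = (2808 - 1248)/(-2*I*√47/35 + 3187) = 1560/(-2*I*√47/35 + 3187) = 1560/(3187 - 2*I*√47/35)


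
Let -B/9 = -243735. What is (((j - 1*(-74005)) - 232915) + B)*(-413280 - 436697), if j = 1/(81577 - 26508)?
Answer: -95239217068198142/55069 ≈ -1.7295e+12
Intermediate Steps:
B = 2193615 (B = -9*(-243735) = 2193615)
j = 1/55069 ≈ 1.8159e-5
(((j - 1*(-74005)) - 232915) + B)*(-413280 - 436697) = (((1/55069 - 1*(-74005)) - 232915) + 2193615)*(-413280 - 436697) = (((1/55069 + 74005) - 232915) + 2193615)*(-849977) = ((4075381346/55069 - 232915) + 2193615)*(-849977) = (-8751014789/55069 + 2193615)*(-849977) = (112049169646/55069)*(-849977) = -95239217068198142/55069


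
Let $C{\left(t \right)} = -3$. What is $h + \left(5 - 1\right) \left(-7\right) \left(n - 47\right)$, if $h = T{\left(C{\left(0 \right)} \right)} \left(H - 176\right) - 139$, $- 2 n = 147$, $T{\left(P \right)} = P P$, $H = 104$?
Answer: $2587$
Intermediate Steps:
$T{\left(P \right)} = P^{2}$
$n = - \frac{147}{2}$ ($n = \left(- \frac{1}{2}\right) 147 = - \frac{147}{2} \approx -73.5$)
$h = -787$ ($h = \left(-3\right)^{2} \left(104 - 176\right) - 139 = 9 \left(-72\right) - 139 = -648 - 139 = -787$)
$h + \left(5 - 1\right) \left(-7\right) \left(n - 47\right) = -787 + \left(5 - 1\right) \left(-7\right) \left(- \frac{147}{2} - 47\right) = -787 + 4 \left(-7\right) \left(- \frac{241}{2}\right) = -787 - -3374 = -787 + 3374 = 2587$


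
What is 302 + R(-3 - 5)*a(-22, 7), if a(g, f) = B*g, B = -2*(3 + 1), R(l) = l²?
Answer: 11566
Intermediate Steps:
B = -8 (B = -2*4 = -8)
a(g, f) = -8*g
302 + R(-3 - 5)*a(-22, 7) = 302 + (-3 - 5)²*(-8*(-22)) = 302 + (-8)²*176 = 302 + 64*176 = 302 + 11264 = 11566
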